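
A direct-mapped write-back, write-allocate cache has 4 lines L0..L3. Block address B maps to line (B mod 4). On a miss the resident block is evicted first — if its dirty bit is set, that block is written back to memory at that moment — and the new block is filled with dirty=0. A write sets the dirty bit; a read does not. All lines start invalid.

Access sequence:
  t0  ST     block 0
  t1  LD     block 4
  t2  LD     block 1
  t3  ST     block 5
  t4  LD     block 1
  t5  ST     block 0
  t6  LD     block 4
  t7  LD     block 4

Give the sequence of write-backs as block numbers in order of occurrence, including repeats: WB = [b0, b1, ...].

WB = [0, 5, 0]

0: W B0 -> L0 miss  d=D]
1: R B4 -> L0 miss wb->B0  d=-]
2: R B1 -> L1 miss  d=-]
3: W B5 -> L1 miss  d=D]
4: R B1 -> L1 miss wb->B5  d=-]
5: W B0 -> L0 miss  d=D]
6: R B4 -> L0 miss wb->B0  d=-]
7: R B4 -> L0 hit  d=-]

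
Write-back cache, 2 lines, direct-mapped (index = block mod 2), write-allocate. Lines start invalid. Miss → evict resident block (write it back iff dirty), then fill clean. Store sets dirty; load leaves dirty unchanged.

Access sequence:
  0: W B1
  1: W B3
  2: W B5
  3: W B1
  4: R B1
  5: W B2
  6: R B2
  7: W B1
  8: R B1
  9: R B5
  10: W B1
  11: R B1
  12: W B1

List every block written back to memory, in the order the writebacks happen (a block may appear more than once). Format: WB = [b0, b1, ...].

0: W B1 -> L1 miss  d=D]
1: W B3 -> L1 miss wb->B1  d=D]
2: W B5 -> L1 miss wb->B3  d=D]
3: W B1 -> L1 miss wb->B5  d=D]
4: R B1 -> L1 hit  d=D]
5: W B2 -> L0 miss  d=D]
6: R B2 -> L0 hit  d=D]
7: W B1 -> L1 hit  d=D]
8: R B1 -> L1 hit  d=D]
9: R B5 -> L1 miss wb->B1  d=-]
10: W B1 -> L1 miss  d=D]
11: R B1 -> L1 hit  d=D]
12: W B1 -> L1 hit  d=D]

WB = [1, 3, 5, 1]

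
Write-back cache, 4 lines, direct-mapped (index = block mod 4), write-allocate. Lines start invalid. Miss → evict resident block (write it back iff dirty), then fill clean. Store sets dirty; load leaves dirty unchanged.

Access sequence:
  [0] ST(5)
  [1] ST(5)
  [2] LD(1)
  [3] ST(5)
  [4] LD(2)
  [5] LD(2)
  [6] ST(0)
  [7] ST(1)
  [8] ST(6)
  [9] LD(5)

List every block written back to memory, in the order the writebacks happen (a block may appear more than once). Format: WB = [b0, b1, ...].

0: W B5 → L1 miss [D]
1: W B5 → L1 hit [D]
2: R B1 → L1 miss wb→B5 [-]
3: W B5 → L1 miss [D]
4: R B2 → L2 miss [-]
5: R B2 → L2 hit [-]
6: W B0 → L0 miss [D]
7: W B1 → L1 miss wb→B5 [D]
8: W B6 → L2 miss [D]
9: R B5 → L1 miss wb→B1 [-]

WB = [5, 5, 1]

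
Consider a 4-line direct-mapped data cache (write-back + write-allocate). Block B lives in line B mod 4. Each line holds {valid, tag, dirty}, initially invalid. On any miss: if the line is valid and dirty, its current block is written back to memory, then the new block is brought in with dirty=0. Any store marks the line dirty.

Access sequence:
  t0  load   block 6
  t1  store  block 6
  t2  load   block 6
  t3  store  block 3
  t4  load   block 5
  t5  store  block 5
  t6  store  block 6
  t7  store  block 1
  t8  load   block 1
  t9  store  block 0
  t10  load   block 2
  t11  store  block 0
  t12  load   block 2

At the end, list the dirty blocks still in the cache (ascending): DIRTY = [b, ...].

DIRTY = [0, 1, 3]

  0 | R B6 → L2 miss [-]
  1 | W B6 → L2 hit [D]
  2 | R B6 → L2 hit [D]
  3 | W B3 → L3 miss [D]
  4 | R B5 → L1 miss [-]
  5 | W B5 → L1 hit [D]
  6 | W B6 → L2 hit [D]
  7 | W B1 → L1 miss wb→B5 [D]
  8 | R B1 → L1 hit [D]
  9 | W B0 → L0 miss [D]
  10 | R B2 → L2 miss wb→B6 [-]
  11 | W B0 → L0 hit [D]
  12 | R B2 → L2 hit [-]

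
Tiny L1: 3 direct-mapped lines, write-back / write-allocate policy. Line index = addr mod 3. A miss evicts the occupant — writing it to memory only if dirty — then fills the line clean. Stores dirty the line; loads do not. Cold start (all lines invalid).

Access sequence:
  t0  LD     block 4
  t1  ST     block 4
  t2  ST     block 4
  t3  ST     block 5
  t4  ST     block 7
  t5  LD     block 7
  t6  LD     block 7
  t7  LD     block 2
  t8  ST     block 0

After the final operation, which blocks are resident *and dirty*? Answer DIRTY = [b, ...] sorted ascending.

DIRTY = [0, 7]

  0 | R B4 → L1 miss [-]
  1 | W B4 → L1 hit [D]
  2 | W B4 → L1 hit [D]
  3 | W B5 → L2 miss [D]
  4 | W B7 → L1 miss wb→B4 [D]
  5 | R B7 → L1 hit [D]
  6 | R B7 → L1 hit [D]
  7 | R B2 → L2 miss wb→B5 [-]
  8 | W B0 → L0 miss [D]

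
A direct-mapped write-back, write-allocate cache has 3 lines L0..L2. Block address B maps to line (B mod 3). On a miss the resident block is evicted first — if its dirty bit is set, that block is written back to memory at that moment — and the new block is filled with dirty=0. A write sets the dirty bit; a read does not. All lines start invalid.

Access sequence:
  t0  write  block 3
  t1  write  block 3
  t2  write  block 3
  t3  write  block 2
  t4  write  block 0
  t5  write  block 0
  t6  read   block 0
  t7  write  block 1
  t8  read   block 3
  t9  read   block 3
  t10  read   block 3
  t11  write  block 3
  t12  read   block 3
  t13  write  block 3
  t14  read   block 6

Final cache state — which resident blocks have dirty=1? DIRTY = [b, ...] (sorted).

0: W B3 -> L0 miss  d=D]
1: W B3 -> L0 hit  d=D]
2: W B3 -> L0 hit  d=D]
3: W B2 -> L2 miss  d=D]
4: W B0 -> L0 miss wb->B3  d=D]
5: W B0 -> L0 hit  d=D]
6: R B0 -> L0 hit  d=D]
7: W B1 -> L1 miss  d=D]
8: R B3 -> L0 miss wb->B0  d=-]
9: R B3 -> L0 hit  d=-]
10: R B3 -> L0 hit  d=-]
11: W B3 -> L0 hit  d=D]
12: R B3 -> L0 hit  d=D]
13: W B3 -> L0 hit  d=D]
14: R B6 -> L0 miss wb->B3  d=-]

DIRTY = [1, 2]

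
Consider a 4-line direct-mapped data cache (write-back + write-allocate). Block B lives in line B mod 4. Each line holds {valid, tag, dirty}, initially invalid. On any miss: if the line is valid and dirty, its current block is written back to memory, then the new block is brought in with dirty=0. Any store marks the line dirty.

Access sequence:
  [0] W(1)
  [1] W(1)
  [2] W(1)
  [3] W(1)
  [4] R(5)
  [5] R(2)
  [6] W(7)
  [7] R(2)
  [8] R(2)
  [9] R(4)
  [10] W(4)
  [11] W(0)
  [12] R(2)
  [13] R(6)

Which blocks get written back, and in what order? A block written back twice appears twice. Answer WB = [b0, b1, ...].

0: W B1 -> L1 miss  d=D]
1: W B1 -> L1 hit  d=D]
2: W B1 -> L1 hit  d=D]
3: W B1 -> L1 hit  d=D]
4: R B5 -> L1 miss wb->B1  d=-]
5: R B2 -> L2 miss  d=-]
6: W B7 -> L3 miss  d=D]
7: R B2 -> L2 hit  d=-]
8: R B2 -> L2 hit  d=-]
9: R B4 -> L0 miss  d=-]
10: W B4 -> L0 hit  d=D]
11: W B0 -> L0 miss wb->B4  d=D]
12: R B2 -> L2 hit  d=-]
13: R B6 -> L2 miss  d=-]

WB = [1, 4]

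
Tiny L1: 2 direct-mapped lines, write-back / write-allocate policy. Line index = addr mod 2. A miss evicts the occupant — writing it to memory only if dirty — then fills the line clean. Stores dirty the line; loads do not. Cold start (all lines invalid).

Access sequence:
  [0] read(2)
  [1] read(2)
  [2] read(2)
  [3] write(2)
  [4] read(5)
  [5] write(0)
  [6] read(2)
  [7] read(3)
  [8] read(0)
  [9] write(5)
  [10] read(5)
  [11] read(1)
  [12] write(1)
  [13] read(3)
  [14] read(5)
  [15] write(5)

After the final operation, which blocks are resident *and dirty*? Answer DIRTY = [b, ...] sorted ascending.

DIRTY = [5]

  0 | R B2 → L0 miss [-]
  1 | R B2 → L0 hit [-]
  2 | R B2 → L0 hit [-]
  3 | W B2 → L0 hit [D]
  4 | R B5 → L1 miss [-]
  5 | W B0 → L0 miss wb→B2 [D]
  6 | R B2 → L0 miss wb→B0 [-]
  7 | R B3 → L1 miss [-]
  8 | R B0 → L0 miss [-]
  9 | W B5 → L1 miss [D]
  10 | R B5 → L1 hit [D]
  11 | R B1 → L1 miss wb→B5 [-]
  12 | W B1 → L1 hit [D]
  13 | R B3 → L1 miss wb→B1 [-]
  14 | R B5 → L1 miss [-]
  15 | W B5 → L1 hit [D]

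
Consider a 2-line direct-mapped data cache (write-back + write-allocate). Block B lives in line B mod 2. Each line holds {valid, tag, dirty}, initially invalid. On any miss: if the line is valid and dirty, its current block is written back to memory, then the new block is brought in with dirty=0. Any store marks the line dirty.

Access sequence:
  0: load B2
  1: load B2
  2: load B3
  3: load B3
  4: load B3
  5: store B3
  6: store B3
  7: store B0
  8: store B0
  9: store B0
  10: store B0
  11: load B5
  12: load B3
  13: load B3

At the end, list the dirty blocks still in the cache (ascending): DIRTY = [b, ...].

DIRTY = [0]

  0 | R B2 → L0 miss [-]
  1 | R B2 → L0 hit [-]
  2 | R B3 → L1 miss [-]
  3 | R B3 → L1 hit [-]
  4 | R B3 → L1 hit [-]
  5 | W B3 → L1 hit [D]
  6 | W B3 → L1 hit [D]
  7 | W B0 → L0 miss [D]
  8 | W B0 → L0 hit [D]
  9 | W B0 → L0 hit [D]
  10 | W B0 → L0 hit [D]
  11 | R B5 → L1 miss wb→B3 [-]
  12 | R B3 → L1 miss [-]
  13 | R B3 → L1 hit [-]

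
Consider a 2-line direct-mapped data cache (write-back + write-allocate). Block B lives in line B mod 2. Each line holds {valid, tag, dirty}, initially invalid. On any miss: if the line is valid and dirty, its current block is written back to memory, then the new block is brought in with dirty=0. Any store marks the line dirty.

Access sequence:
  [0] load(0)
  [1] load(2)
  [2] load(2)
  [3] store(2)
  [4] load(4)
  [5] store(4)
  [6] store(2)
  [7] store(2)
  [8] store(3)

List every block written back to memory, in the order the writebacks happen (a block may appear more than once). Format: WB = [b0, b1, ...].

0: R B0 → L0 miss [-]
1: R B2 → L0 miss [-]
2: R B2 → L0 hit [-]
3: W B2 → L0 hit [D]
4: R B4 → L0 miss wb→B2 [-]
5: W B4 → L0 hit [D]
6: W B2 → L0 miss wb→B4 [D]
7: W B2 → L0 hit [D]
8: W B3 → L1 miss [D]

WB = [2, 4]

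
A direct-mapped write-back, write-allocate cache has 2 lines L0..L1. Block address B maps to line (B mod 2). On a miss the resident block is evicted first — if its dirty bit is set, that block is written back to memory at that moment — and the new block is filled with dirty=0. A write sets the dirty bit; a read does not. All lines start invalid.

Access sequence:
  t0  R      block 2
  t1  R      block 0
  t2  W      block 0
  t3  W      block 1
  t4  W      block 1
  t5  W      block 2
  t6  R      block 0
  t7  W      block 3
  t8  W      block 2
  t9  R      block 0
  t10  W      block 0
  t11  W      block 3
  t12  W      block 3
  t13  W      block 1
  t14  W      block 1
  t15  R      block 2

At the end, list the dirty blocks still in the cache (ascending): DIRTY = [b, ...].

DIRTY = [1]

0: R B2 → L0 miss [-]
1: R B0 → L0 miss [-]
2: W B0 → L0 hit [D]
3: W B1 → L1 miss [D]
4: W B1 → L1 hit [D]
5: W B2 → L0 miss wb→B0 [D]
6: R B0 → L0 miss wb→B2 [-]
7: W B3 → L1 miss wb→B1 [D]
8: W B2 → L0 miss [D]
9: R B0 → L0 miss wb→B2 [-]
10: W B0 → L0 hit [D]
11: W B3 → L1 hit [D]
12: W B3 → L1 hit [D]
13: W B1 → L1 miss wb→B3 [D]
14: W B1 → L1 hit [D]
15: R B2 → L0 miss wb→B0 [-]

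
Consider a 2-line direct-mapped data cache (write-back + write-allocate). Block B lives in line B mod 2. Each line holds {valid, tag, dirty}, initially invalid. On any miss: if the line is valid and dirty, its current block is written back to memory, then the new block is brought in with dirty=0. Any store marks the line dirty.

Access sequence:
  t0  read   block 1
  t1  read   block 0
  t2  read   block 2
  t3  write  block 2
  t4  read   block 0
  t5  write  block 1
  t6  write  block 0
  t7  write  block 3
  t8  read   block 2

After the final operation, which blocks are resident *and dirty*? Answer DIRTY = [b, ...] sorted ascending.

  0 | R B1 → L1 miss [-]
  1 | R B0 → L0 miss [-]
  2 | R B2 → L0 miss [-]
  3 | W B2 → L0 hit [D]
  4 | R B0 → L0 miss wb→B2 [-]
  5 | W B1 → L1 hit [D]
  6 | W B0 → L0 hit [D]
  7 | W B3 → L1 miss wb→B1 [D]
  8 | R B2 → L0 miss wb→B0 [-]

DIRTY = [3]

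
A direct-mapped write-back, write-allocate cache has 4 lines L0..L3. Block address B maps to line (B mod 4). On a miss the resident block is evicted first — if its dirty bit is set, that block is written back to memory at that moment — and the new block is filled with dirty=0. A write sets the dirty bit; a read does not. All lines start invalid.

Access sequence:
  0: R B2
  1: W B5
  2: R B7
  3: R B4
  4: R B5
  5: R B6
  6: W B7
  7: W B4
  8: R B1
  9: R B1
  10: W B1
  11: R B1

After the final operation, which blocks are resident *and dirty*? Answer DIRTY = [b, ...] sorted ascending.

DIRTY = [1, 4, 7]

0: R B2 -> L2 miss  d=-]
1: W B5 -> L1 miss  d=D]
2: R B7 -> L3 miss  d=-]
3: R B4 -> L0 miss  d=-]
4: R B5 -> L1 hit  d=D]
5: R B6 -> L2 miss  d=-]
6: W B7 -> L3 hit  d=D]
7: W B4 -> L0 hit  d=D]
8: R B1 -> L1 miss wb->B5  d=-]
9: R B1 -> L1 hit  d=-]
10: W B1 -> L1 hit  d=D]
11: R B1 -> L1 hit  d=D]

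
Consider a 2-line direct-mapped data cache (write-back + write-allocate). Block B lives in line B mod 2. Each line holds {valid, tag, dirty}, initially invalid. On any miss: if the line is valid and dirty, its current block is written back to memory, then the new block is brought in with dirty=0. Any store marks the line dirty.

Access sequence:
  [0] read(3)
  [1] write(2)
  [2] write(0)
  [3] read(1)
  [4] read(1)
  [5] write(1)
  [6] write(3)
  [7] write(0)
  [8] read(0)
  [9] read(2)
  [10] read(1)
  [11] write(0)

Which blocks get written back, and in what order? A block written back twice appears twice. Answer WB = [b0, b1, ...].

WB = [2, 1, 0, 3]

  0 | R B3 → L1 miss [-]
  1 | W B2 → L0 miss [D]
  2 | W B0 → L0 miss wb→B2 [D]
  3 | R B1 → L1 miss [-]
  4 | R B1 → L1 hit [-]
  5 | W B1 → L1 hit [D]
  6 | W B3 → L1 miss wb→B1 [D]
  7 | W B0 → L0 hit [D]
  8 | R B0 → L0 hit [D]
  9 | R B2 → L0 miss wb→B0 [-]
  10 | R B1 → L1 miss wb→B3 [-]
  11 | W B0 → L0 miss [D]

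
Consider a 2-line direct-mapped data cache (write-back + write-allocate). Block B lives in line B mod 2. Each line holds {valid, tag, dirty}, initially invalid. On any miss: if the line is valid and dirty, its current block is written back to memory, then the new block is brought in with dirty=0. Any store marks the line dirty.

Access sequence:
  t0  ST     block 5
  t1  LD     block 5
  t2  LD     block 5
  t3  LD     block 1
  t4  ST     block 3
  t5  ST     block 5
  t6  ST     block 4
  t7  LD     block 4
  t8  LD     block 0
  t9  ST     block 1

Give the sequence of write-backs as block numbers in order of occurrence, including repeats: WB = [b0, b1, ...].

  0 | W B5 → L1 miss [D]
  1 | R B5 → L1 hit [D]
  2 | R B5 → L1 hit [D]
  3 | R B1 → L1 miss wb→B5 [-]
  4 | W B3 → L1 miss [D]
  5 | W B5 → L1 miss wb→B3 [D]
  6 | W B4 → L0 miss [D]
  7 | R B4 → L0 hit [D]
  8 | R B0 → L0 miss wb→B4 [-]
  9 | W B1 → L1 miss wb→B5 [D]

WB = [5, 3, 4, 5]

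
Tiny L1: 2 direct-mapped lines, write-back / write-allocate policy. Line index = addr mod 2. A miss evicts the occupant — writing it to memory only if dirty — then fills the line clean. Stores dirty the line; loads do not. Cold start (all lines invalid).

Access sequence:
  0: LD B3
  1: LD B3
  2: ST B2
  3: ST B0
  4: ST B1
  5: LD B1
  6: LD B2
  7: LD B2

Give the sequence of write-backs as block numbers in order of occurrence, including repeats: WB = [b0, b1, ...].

WB = [2, 0]

0: R B3 → L1 miss [-]
1: R B3 → L1 hit [-]
2: W B2 → L0 miss [D]
3: W B0 → L0 miss wb→B2 [D]
4: W B1 → L1 miss [D]
5: R B1 → L1 hit [D]
6: R B2 → L0 miss wb→B0 [-]
7: R B2 → L0 hit [-]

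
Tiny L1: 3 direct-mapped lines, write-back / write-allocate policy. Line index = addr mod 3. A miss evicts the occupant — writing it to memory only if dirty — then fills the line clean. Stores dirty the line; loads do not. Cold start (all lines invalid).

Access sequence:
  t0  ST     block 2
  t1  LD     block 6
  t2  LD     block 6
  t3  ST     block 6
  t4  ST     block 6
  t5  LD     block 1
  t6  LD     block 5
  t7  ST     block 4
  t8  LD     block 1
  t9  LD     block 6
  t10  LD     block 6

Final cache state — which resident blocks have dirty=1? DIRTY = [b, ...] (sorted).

0: W B2 → L2 miss [D]
1: R B6 → L0 miss [-]
2: R B6 → L0 hit [-]
3: W B6 → L0 hit [D]
4: W B6 → L0 hit [D]
5: R B1 → L1 miss [-]
6: R B5 → L2 miss wb→B2 [-]
7: W B4 → L1 miss [D]
8: R B1 → L1 miss wb→B4 [-]
9: R B6 → L0 hit [D]
10: R B6 → L0 hit [D]

DIRTY = [6]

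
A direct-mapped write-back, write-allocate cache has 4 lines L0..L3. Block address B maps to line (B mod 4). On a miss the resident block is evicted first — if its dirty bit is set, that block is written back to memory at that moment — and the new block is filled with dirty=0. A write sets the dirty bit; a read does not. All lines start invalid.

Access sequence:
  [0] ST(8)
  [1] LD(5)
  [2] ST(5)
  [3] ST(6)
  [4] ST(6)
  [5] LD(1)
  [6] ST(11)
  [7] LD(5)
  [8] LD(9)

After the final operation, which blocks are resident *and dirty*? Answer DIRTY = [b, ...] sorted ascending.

0: W B8 → L0 miss [D]
1: R B5 → L1 miss [-]
2: W B5 → L1 hit [D]
3: W B6 → L2 miss [D]
4: W B6 → L2 hit [D]
5: R B1 → L1 miss wb→B5 [-]
6: W B11 → L3 miss [D]
7: R B5 → L1 miss [-]
8: R B9 → L1 miss [-]

DIRTY = [6, 8, 11]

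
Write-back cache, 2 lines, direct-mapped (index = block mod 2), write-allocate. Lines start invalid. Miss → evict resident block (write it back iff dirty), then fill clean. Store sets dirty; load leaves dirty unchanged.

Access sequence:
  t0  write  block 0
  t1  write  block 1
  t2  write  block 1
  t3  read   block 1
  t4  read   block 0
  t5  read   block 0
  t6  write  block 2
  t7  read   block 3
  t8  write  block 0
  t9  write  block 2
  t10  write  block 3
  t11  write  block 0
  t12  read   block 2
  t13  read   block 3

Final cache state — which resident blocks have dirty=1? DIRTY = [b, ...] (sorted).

  0 | W B0 → L0 miss [D]
  1 | W B1 → L1 miss [D]
  2 | W B1 → L1 hit [D]
  3 | R B1 → L1 hit [D]
  4 | R B0 → L0 hit [D]
  5 | R B0 → L0 hit [D]
  6 | W B2 → L0 miss wb→B0 [D]
  7 | R B3 → L1 miss wb→B1 [-]
  8 | W B0 → L0 miss wb→B2 [D]
  9 | W B2 → L0 miss wb→B0 [D]
  10 | W B3 → L1 hit [D]
  11 | W B0 → L0 miss wb→B2 [D]
  12 | R B2 → L0 miss wb→B0 [-]
  13 | R B3 → L1 hit [D]

DIRTY = [3]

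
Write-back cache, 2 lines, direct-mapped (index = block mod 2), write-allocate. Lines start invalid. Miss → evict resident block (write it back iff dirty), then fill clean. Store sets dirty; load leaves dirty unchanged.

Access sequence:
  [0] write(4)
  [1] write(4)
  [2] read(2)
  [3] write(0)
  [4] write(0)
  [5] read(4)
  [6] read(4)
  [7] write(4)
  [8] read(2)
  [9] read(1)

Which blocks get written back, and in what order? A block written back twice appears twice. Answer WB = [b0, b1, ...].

0: W B4 -> L0 miss  d=D]
1: W B4 -> L0 hit  d=D]
2: R B2 -> L0 miss wb->B4  d=-]
3: W B0 -> L0 miss  d=D]
4: W B0 -> L0 hit  d=D]
5: R B4 -> L0 miss wb->B0  d=-]
6: R B4 -> L0 hit  d=-]
7: W B4 -> L0 hit  d=D]
8: R B2 -> L0 miss wb->B4  d=-]
9: R B1 -> L1 miss  d=-]

WB = [4, 0, 4]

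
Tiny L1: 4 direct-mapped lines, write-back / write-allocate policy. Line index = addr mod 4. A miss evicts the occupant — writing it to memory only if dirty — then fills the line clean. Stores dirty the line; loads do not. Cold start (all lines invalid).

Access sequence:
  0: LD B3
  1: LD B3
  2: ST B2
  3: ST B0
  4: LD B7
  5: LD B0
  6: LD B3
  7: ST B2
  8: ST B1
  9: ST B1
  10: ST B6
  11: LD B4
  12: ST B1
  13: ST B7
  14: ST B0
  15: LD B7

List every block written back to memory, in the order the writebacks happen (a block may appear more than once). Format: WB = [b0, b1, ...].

WB = [2, 0]

0: R B3 → L3 miss [-]
1: R B3 → L3 hit [-]
2: W B2 → L2 miss [D]
3: W B0 → L0 miss [D]
4: R B7 → L3 miss [-]
5: R B0 → L0 hit [D]
6: R B3 → L3 miss [-]
7: W B2 → L2 hit [D]
8: W B1 → L1 miss [D]
9: W B1 → L1 hit [D]
10: W B6 → L2 miss wb→B2 [D]
11: R B4 → L0 miss wb→B0 [-]
12: W B1 → L1 hit [D]
13: W B7 → L3 miss [D]
14: W B0 → L0 miss [D]
15: R B7 → L3 hit [D]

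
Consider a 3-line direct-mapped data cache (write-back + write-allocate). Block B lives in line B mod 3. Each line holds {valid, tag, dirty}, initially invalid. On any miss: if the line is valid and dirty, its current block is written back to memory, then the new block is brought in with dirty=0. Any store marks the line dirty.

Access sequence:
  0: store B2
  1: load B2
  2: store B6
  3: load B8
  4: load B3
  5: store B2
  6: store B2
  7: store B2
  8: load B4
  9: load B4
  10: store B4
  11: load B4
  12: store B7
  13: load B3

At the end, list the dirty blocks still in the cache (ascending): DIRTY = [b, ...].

DIRTY = [2, 7]

0: W B2 -> L2 miss  d=D]
1: R B2 -> L2 hit  d=D]
2: W B6 -> L0 miss  d=D]
3: R B8 -> L2 miss wb->B2  d=-]
4: R B3 -> L0 miss wb->B6  d=-]
5: W B2 -> L2 miss  d=D]
6: W B2 -> L2 hit  d=D]
7: W B2 -> L2 hit  d=D]
8: R B4 -> L1 miss  d=-]
9: R B4 -> L1 hit  d=-]
10: W B4 -> L1 hit  d=D]
11: R B4 -> L1 hit  d=D]
12: W B7 -> L1 miss wb->B4  d=D]
13: R B3 -> L0 hit  d=-]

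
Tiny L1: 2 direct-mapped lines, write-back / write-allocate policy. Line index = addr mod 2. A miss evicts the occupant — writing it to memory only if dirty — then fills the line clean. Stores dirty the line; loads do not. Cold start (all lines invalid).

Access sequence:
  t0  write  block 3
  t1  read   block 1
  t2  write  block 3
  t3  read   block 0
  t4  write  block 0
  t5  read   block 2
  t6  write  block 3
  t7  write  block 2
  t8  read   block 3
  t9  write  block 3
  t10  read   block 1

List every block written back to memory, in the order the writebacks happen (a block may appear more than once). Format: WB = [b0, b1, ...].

0: W B3 -> L1 miss  d=D]
1: R B1 -> L1 miss wb->B3  d=-]
2: W B3 -> L1 miss  d=D]
3: R B0 -> L0 miss  d=-]
4: W B0 -> L0 hit  d=D]
5: R B2 -> L0 miss wb->B0  d=-]
6: W B3 -> L1 hit  d=D]
7: W B2 -> L0 hit  d=D]
8: R B3 -> L1 hit  d=D]
9: W B3 -> L1 hit  d=D]
10: R B1 -> L1 miss wb->B3  d=-]

WB = [3, 0, 3]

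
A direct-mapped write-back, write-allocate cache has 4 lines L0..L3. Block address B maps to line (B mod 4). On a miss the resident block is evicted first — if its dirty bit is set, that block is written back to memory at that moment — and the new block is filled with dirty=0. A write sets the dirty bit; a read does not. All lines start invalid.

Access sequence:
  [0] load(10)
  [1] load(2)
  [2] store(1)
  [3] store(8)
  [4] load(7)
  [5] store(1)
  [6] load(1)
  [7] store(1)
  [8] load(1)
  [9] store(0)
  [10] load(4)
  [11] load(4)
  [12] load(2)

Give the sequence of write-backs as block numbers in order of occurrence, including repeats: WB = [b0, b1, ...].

0: R B10 → L2 miss [-]
1: R B2 → L2 miss [-]
2: W B1 → L1 miss [D]
3: W B8 → L0 miss [D]
4: R B7 → L3 miss [-]
5: W B1 → L1 hit [D]
6: R B1 → L1 hit [D]
7: W B1 → L1 hit [D]
8: R B1 → L1 hit [D]
9: W B0 → L0 miss wb→B8 [D]
10: R B4 → L0 miss wb→B0 [-]
11: R B4 → L0 hit [-]
12: R B2 → L2 hit [-]

WB = [8, 0]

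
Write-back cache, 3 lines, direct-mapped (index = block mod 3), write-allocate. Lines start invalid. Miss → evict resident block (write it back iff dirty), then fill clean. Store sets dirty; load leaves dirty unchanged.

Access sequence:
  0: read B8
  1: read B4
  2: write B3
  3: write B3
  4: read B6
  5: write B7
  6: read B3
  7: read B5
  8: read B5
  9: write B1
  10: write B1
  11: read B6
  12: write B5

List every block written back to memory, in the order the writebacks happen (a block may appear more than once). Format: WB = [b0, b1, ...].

0: R B8 → L2 miss [-]
1: R B4 → L1 miss [-]
2: W B3 → L0 miss [D]
3: W B3 → L0 hit [D]
4: R B6 → L0 miss wb→B3 [-]
5: W B7 → L1 miss [D]
6: R B3 → L0 miss [-]
7: R B5 → L2 miss [-]
8: R B5 → L2 hit [-]
9: W B1 → L1 miss wb→B7 [D]
10: W B1 → L1 hit [D]
11: R B6 → L0 miss [-]
12: W B5 → L2 hit [D]

WB = [3, 7]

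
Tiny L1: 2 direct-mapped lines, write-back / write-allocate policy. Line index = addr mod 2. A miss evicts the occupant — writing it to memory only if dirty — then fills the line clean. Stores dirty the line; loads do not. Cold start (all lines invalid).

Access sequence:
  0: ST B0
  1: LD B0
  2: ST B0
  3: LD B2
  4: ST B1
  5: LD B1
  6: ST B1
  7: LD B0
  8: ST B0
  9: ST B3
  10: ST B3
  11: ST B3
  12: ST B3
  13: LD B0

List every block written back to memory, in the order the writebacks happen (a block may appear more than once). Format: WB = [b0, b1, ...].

0: W B0 -> L0 miss  d=D]
1: R B0 -> L0 hit  d=D]
2: W B0 -> L0 hit  d=D]
3: R B2 -> L0 miss wb->B0  d=-]
4: W B1 -> L1 miss  d=D]
5: R B1 -> L1 hit  d=D]
6: W B1 -> L1 hit  d=D]
7: R B0 -> L0 miss  d=-]
8: W B0 -> L0 hit  d=D]
9: W B3 -> L1 miss wb->B1  d=D]
10: W B3 -> L1 hit  d=D]
11: W B3 -> L1 hit  d=D]
12: W B3 -> L1 hit  d=D]
13: R B0 -> L0 hit  d=D]

WB = [0, 1]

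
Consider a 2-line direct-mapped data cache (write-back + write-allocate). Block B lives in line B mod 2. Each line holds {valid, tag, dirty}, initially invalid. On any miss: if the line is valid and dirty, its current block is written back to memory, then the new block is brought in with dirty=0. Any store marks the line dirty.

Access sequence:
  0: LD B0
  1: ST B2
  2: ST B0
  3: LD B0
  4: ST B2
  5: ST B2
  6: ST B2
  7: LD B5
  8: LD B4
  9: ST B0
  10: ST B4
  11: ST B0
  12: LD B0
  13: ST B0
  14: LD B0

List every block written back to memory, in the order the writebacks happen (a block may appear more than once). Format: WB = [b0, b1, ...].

  0 | R B0 → L0 miss [-]
  1 | W B2 → L0 miss [D]
  2 | W B0 → L0 miss wb→B2 [D]
  3 | R B0 → L0 hit [D]
  4 | W B2 → L0 miss wb→B0 [D]
  5 | W B2 → L0 hit [D]
  6 | W B2 → L0 hit [D]
  7 | R B5 → L1 miss [-]
  8 | R B4 → L0 miss wb→B2 [-]
  9 | W B0 → L0 miss [D]
  10 | W B4 → L0 miss wb→B0 [D]
  11 | W B0 → L0 miss wb→B4 [D]
  12 | R B0 → L0 hit [D]
  13 | W B0 → L0 hit [D]
  14 | R B0 → L0 hit [D]

WB = [2, 0, 2, 0, 4]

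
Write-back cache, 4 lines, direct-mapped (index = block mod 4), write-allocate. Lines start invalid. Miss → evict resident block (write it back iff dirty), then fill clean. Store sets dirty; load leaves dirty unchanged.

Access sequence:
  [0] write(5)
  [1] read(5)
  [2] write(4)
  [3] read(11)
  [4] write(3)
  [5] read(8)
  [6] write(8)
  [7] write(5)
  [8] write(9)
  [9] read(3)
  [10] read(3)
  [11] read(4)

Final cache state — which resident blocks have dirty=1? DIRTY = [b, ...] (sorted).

DIRTY = [3, 9]

0: W B5 → L1 miss [D]
1: R B5 → L1 hit [D]
2: W B4 → L0 miss [D]
3: R B11 → L3 miss [-]
4: W B3 → L3 miss [D]
5: R B8 → L0 miss wb→B4 [-]
6: W B8 → L0 hit [D]
7: W B5 → L1 hit [D]
8: W B9 → L1 miss wb→B5 [D]
9: R B3 → L3 hit [D]
10: R B3 → L3 hit [D]
11: R B4 → L0 miss wb→B8 [-]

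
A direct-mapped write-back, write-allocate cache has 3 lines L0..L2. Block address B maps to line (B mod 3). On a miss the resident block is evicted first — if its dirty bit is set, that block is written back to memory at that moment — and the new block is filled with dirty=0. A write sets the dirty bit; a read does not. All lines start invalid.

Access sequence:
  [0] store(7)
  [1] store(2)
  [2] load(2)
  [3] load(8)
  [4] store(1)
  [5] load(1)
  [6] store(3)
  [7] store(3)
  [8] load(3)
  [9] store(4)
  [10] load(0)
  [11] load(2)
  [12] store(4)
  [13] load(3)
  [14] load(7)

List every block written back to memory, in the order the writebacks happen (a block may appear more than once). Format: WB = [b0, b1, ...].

WB = [2, 7, 1, 3, 4]

0: W B7 → L1 miss [D]
1: W B2 → L2 miss [D]
2: R B2 → L2 hit [D]
3: R B8 → L2 miss wb→B2 [-]
4: W B1 → L1 miss wb→B7 [D]
5: R B1 → L1 hit [D]
6: W B3 → L0 miss [D]
7: W B3 → L0 hit [D]
8: R B3 → L0 hit [D]
9: W B4 → L1 miss wb→B1 [D]
10: R B0 → L0 miss wb→B3 [-]
11: R B2 → L2 miss [-]
12: W B4 → L1 hit [D]
13: R B3 → L0 miss [-]
14: R B7 → L1 miss wb→B4 [-]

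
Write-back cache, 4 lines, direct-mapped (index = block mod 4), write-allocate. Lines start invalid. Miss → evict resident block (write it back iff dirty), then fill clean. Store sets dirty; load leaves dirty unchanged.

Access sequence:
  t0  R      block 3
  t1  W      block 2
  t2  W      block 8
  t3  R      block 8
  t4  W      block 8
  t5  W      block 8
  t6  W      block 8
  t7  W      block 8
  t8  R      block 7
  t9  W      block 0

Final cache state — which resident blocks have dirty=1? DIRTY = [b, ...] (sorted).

DIRTY = [0, 2]

0: R B3 → L3 miss [-]
1: W B2 → L2 miss [D]
2: W B8 → L0 miss [D]
3: R B8 → L0 hit [D]
4: W B8 → L0 hit [D]
5: W B8 → L0 hit [D]
6: W B8 → L0 hit [D]
7: W B8 → L0 hit [D]
8: R B7 → L3 miss [-]
9: W B0 → L0 miss wb→B8 [D]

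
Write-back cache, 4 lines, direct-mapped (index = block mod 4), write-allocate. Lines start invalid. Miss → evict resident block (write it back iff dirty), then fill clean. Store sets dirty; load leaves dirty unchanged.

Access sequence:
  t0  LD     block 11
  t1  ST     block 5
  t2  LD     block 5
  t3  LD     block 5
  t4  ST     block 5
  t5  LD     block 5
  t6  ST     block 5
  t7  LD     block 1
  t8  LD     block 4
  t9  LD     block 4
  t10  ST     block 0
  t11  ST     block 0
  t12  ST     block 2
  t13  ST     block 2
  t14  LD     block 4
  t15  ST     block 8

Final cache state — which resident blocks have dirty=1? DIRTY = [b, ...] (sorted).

  0 | R B11 → L3 miss [-]
  1 | W B5 → L1 miss [D]
  2 | R B5 → L1 hit [D]
  3 | R B5 → L1 hit [D]
  4 | W B5 → L1 hit [D]
  5 | R B5 → L1 hit [D]
  6 | W B5 → L1 hit [D]
  7 | R B1 → L1 miss wb→B5 [-]
  8 | R B4 → L0 miss [-]
  9 | R B4 → L0 hit [-]
  10 | W B0 → L0 miss [D]
  11 | W B0 → L0 hit [D]
  12 | W B2 → L2 miss [D]
  13 | W B2 → L2 hit [D]
  14 | R B4 → L0 miss wb→B0 [-]
  15 | W B8 → L0 miss [D]

DIRTY = [2, 8]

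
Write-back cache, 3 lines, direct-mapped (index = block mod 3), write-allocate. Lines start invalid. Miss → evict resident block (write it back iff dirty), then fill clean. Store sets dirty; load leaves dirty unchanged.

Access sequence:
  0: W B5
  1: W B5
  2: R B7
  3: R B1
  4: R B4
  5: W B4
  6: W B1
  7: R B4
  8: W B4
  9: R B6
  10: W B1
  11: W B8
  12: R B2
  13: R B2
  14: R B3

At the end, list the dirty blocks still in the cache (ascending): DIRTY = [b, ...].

0: W B5 → L2 miss [D]
1: W B5 → L2 hit [D]
2: R B7 → L1 miss [-]
3: R B1 → L1 miss [-]
4: R B4 → L1 miss [-]
5: W B4 → L1 hit [D]
6: W B1 → L1 miss wb→B4 [D]
7: R B4 → L1 miss wb→B1 [-]
8: W B4 → L1 hit [D]
9: R B6 → L0 miss [-]
10: W B1 → L1 miss wb→B4 [D]
11: W B8 → L2 miss wb→B5 [D]
12: R B2 → L2 miss wb→B8 [-]
13: R B2 → L2 hit [-]
14: R B3 → L0 miss [-]

DIRTY = [1]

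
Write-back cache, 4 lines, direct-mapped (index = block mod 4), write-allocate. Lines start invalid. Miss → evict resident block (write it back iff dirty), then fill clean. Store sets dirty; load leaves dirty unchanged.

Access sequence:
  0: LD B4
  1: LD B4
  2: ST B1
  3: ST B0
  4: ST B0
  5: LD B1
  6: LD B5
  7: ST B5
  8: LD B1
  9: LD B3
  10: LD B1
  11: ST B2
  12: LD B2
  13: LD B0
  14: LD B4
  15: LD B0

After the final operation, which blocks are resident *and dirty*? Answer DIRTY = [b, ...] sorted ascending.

  0 | R B4 → L0 miss [-]
  1 | R B4 → L0 hit [-]
  2 | W B1 → L1 miss [D]
  3 | W B0 → L0 miss [D]
  4 | W B0 → L0 hit [D]
  5 | R B1 → L1 hit [D]
  6 | R B5 → L1 miss wb→B1 [-]
  7 | W B5 → L1 hit [D]
  8 | R B1 → L1 miss wb→B5 [-]
  9 | R B3 → L3 miss [-]
  10 | R B1 → L1 hit [-]
  11 | W B2 → L2 miss [D]
  12 | R B2 → L2 hit [D]
  13 | R B0 → L0 hit [D]
  14 | R B4 → L0 miss wb→B0 [-]
  15 | R B0 → L0 miss [-]

DIRTY = [2]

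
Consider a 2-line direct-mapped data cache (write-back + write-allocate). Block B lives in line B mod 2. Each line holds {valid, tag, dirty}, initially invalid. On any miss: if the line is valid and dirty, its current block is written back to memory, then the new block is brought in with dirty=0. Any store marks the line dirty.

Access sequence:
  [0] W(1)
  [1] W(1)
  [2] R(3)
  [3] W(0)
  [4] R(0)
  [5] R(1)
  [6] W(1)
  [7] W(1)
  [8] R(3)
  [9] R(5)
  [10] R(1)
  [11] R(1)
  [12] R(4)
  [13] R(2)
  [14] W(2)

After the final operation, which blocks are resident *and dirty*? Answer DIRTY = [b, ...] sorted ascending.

0: W B1 → L1 miss [D]
1: W B1 → L1 hit [D]
2: R B3 → L1 miss wb→B1 [-]
3: W B0 → L0 miss [D]
4: R B0 → L0 hit [D]
5: R B1 → L1 miss [-]
6: W B1 → L1 hit [D]
7: W B1 → L1 hit [D]
8: R B3 → L1 miss wb→B1 [-]
9: R B5 → L1 miss [-]
10: R B1 → L1 miss [-]
11: R B1 → L1 hit [-]
12: R B4 → L0 miss wb→B0 [-]
13: R B2 → L0 miss [-]
14: W B2 → L0 hit [D]

DIRTY = [2]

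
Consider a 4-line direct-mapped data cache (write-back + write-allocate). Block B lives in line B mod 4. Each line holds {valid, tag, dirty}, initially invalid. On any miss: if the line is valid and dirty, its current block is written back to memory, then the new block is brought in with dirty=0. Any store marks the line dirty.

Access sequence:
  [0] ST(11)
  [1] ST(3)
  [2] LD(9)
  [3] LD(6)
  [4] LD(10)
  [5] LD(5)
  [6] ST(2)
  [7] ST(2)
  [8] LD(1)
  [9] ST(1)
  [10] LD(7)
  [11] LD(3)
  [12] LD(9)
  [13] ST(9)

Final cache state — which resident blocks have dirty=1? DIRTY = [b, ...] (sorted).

DIRTY = [2, 9]

0: W B11 → L3 miss [D]
1: W B3 → L3 miss wb→B11 [D]
2: R B9 → L1 miss [-]
3: R B6 → L2 miss [-]
4: R B10 → L2 miss [-]
5: R B5 → L1 miss [-]
6: W B2 → L2 miss [D]
7: W B2 → L2 hit [D]
8: R B1 → L1 miss [-]
9: W B1 → L1 hit [D]
10: R B7 → L3 miss wb→B3 [-]
11: R B3 → L3 miss [-]
12: R B9 → L1 miss wb→B1 [-]
13: W B9 → L1 hit [D]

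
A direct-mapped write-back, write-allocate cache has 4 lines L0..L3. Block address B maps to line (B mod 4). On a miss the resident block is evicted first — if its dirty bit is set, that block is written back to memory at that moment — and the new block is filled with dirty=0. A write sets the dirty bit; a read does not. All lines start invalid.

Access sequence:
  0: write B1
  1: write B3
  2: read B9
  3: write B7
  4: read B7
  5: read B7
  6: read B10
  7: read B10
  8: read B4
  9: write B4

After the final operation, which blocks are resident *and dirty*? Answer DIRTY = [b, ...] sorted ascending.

DIRTY = [4, 7]

  0 | W B1 → L1 miss [D]
  1 | W B3 → L3 miss [D]
  2 | R B9 → L1 miss wb→B1 [-]
  3 | W B7 → L3 miss wb→B3 [D]
  4 | R B7 → L3 hit [D]
  5 | R B7 → L3 hit [D]
  6 | R B10 → L2 miss [-]
  7 | R B10 → L2 hit [-]
  8 | R B4 → L0 miss [-]
  9 | W B4 → L0 hit [D]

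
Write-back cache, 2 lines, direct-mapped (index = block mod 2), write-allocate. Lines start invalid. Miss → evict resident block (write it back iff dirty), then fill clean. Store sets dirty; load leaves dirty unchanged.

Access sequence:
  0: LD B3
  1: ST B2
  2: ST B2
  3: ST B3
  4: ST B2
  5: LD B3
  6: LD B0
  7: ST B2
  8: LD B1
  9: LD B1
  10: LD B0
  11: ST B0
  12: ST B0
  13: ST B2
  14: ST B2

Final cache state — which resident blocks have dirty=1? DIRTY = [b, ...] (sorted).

  0 | R B3 → L1 miss [-]
  1 | W B2 → L0 miss [D]
  2 | W B2 → L0 hit [D]
  3 | W B3 → L1 hit [D]
  4 | W B2 → L0 hit [D]
  5 | R B3 → L1 hit [D]
  6 | R B0 → L0 miss wb→B2 [-]
  7 | W B2 → L0 miss [D]
  8 | R B1 → L1 miss wb→B3 [-]
  9 | R B1 → L1 hit [-]
  10 | R B0 → L0 miss wb→B2 [-]
  11 | W B0 → L0 hit [D]
  12 | W B0 → L0 hit [D]
  13 | W B2 → L0 miss wb→B0 [D]
  14 | W B2 → L0 hit [D]

DIRTY = [2]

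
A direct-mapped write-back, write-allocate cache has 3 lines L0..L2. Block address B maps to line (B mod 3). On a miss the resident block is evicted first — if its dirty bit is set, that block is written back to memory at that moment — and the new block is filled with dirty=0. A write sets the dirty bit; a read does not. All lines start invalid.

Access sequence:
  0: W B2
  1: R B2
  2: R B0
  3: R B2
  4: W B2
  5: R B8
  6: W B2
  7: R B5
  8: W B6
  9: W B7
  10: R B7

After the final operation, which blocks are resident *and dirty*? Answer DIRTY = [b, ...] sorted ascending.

DIRTY = [6, 7]

  0 | W B2 → L2 miss [D]
  1 | R B2 → L2 hit [D]
  2 | R B0 → L0 miss [-]
  3 | R B2 → L2 hit [D]
  4 | W B2 → L2 hit [D]
  5 | R B8 → L2 miss wb→B2 [-]
  6 | W B2 → L2 miss [D]
  7 | R B5 → L2 miss wb→B2 [-]
  8 | W B6 → L0 miss [D]
  9 | W B7 → L1 miss [D]
  10 | R B7 → L1 hit [D]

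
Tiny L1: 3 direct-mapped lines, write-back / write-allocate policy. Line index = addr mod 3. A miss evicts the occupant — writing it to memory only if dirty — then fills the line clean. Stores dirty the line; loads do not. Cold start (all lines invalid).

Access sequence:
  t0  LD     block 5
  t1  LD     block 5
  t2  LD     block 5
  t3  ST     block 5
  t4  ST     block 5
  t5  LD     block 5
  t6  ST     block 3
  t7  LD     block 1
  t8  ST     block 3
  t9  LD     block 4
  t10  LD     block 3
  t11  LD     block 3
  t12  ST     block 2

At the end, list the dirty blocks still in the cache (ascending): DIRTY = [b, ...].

0: R B5 → L2 miss [-]
1: R B5 → L2 hit [-]
2: R B5 → L2 hit [-]
3: W B5 → L2 hit [D]
4: W B5 → L2 hit [D]
5: R B5 → L2 hit [D]
6: W B3 → L0 miss [D]
7: R B1 → L1 miss [-]
8: W B3 → L0 hit [D]
9: R B4 → L1 miss [-]
10: R B3 → L0 hit [D]
11: R B3 → L0 hit [D]
12: W B2 → L2 miss wb→B5 [D]

DIRTY = [2, 3]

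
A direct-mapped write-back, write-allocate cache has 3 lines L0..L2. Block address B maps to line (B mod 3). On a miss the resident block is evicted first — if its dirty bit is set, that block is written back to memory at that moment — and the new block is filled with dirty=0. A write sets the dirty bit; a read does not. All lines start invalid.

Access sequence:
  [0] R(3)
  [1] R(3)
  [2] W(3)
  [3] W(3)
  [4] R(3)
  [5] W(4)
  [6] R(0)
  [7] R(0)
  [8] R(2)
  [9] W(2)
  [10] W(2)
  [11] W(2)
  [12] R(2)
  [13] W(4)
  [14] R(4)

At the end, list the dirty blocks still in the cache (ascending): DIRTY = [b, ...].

DIRTY = [2, 4]

0: R B3 → L0 miss [-]
1: R B3 → L0 hit [-]
2: W B3 → L0 hit [D]
3: W B3 → L0 hit [D]
4: R B3 → L0 hit [D]
5: W B4 → L1 miss [D]
6: R B0 → L0 miss wb→B3 [-]
7: R B0 → L0 hit [-]
8: R B2 → L2 miss [-]
9: W B2 → L2 hit [D]
10: W B2 → L2 hit [D]
11: W B2 → L2 hit [D]
12: R B2 → L2 hit [D]
13: W B4 → L1 hit [D]
14: R B4 → L1 hit [D]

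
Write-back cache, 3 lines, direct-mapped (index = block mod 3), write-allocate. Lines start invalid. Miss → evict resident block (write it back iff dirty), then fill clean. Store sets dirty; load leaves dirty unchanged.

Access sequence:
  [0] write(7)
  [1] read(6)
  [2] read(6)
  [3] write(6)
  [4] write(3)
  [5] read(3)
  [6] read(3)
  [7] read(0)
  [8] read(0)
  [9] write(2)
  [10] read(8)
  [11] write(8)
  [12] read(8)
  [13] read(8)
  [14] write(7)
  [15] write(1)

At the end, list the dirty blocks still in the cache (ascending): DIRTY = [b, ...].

0: W B7 → L1 miss [D]
1: R B6 → L0 miss [-]
2: R B6 → L0 hit [-]
3: W B6 → L0 hit [D]
4: W B3 → L0 miss wb→B6 [D]
5: R B3 → L0 hit [D]
6: R B3 → L0 hit [D]
7: R B0 → L0 miss wb→B3 [-]
8: R B0 → L0 hit [-]
9: W B2 → L2 miss [D]
10: R B8 → L2 miss wb→B2 [-]
11: W B8 → L2 hit [D]
12: R B8 → L2 hit [D]
13: R B8 → L2 hit [D]
14: W B7 → L1 hit [D]
15: W B1 → L1 miss wb→B7 [D]

DIRTY = [1, 8]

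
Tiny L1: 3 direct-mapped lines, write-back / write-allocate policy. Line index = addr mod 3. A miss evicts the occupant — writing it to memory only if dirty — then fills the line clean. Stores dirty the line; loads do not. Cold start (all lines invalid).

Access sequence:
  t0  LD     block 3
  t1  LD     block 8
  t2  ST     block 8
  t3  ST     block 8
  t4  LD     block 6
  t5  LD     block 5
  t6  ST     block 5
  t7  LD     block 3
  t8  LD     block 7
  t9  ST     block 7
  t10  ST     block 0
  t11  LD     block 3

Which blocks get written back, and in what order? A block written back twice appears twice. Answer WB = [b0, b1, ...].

0: R B3 -> L0 miss  d=-]
1: R B8 -> L2 miss  d=-]
2: W B8 -> L2 hit  d=D]
3: W B8 -> L2 hit  d=D]
4: R B6 -> L0 miss  d=-]
5: R B5 -> L2 miss wb->B8  d=-]
6: W B5 -> L2 hit  d=D]
7: R B3 -> L0 miss  d=-]
8: R B7 -> L1 miss  d=-]
9: W B7 -> L1 hit  d=D]
10: W B0 -> L0 miss  d=D]
11: R B3 -> L0 miss wb->B0  d=-]

WB = [8, 0]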